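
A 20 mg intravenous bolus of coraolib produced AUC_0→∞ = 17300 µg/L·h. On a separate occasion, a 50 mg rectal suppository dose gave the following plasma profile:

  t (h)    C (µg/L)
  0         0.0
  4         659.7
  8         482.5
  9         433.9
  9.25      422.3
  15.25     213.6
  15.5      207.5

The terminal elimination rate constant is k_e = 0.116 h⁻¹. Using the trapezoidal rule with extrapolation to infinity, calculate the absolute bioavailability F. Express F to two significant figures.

Trapezoidal AUC_0→15.5 (rectal suppository):
  [0→4]: (0.0+659.7)/2 × 4 = 1319.4
  [4→8]: (659.7+482.5)/2 × 4 = 2284.4
  [8→9]: (482.5+433.9)/2 × 1 = 458.2
  [9→9.25]: (433.9+422.3)/2 × 0.25 = 107.025
  [9.25→15.25]: (422.3+213.6)/2 × 6 = 1907.7
  [15.25→15.5]: (213.6+207.5)/2 × 0.25 = 52.6375
  Sum = 6129.3625 µg/L·h
Tail: C_last/k_e = 207.5/0.116 = 1788.793
AUC_0→∞ (rectal suppository) = 6129.3625 + 1788.793 = 7918.1555 µg/L·h
F = (AUC_ev/D_ev)/(AUC_iv/D_iv) = (7918.1555/50)/(17300/20) = 158.36311/865 = 0.1831

F = 0.18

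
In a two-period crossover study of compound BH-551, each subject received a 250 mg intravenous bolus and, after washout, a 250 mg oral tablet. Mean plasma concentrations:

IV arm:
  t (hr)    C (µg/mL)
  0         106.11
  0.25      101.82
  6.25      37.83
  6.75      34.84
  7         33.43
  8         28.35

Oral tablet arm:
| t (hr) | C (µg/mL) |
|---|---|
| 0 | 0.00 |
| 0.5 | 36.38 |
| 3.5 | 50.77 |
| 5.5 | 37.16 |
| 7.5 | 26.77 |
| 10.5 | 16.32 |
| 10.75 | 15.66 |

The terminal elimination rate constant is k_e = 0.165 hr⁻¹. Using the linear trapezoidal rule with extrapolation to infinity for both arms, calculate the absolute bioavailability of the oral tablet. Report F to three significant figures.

Trapezoidal AUC_0→8 (IV):
  [0→0.25]: (106.11+101.82)/2 × 0.25 = 25.99125
  [0.25→6.25]: (101.82+37.83)/2 × 6 = 418.95
  [6.25→6.75]: (37.83+34.84)/2 × 0.5 = 18.1675
  [6.75→7]: (34.84+33.43)/2 × 0.25 = 8.53375
  [7→8]: (33.43+28.35)/2 × 1 = 30.89
  Sum = 502.5325 µg/mL·hr
IV tail: 28.35/0.165 = 171.818; AUC_iv,0→∞ = 502.5325 + 171.818 = 674.3505 µg/mL·hr
Trapezoidal AUC_0→10.75 (oral tablet):
  [0→0.5]: (0.00+36.38)/2 × 0.5 = 9.095
  [0.5→3.5]: (36.38+50.77)/2 × 3 = 130.725
  [3.5→5.5]: (50.77+37.16)/2 × 2 = 87.93
  [5.5→7.5]: (37.16+26.77)/2 × 2 = 63.93
  [7.5→10.5]: (26.77+16.32)/2 × 3 = 64.635
  [10.5→10.75]: (16.32+15.66)/2 × 0.25 = 3.9975
  Sum = 360.3125 µg/mL·hr
oral tablet tail: 15.66/0.165 = 94.909; AUC_ev,0→∞ = 360.3125 + 94.909 = 455.2215 µg/mL·hr
F = (AUC_ev/D_ev)/(AUC_iv/D_iv) = (455.2215/250)/(674.3505/250) = 1.820886/2.697402 = 0.6751

F = 0.675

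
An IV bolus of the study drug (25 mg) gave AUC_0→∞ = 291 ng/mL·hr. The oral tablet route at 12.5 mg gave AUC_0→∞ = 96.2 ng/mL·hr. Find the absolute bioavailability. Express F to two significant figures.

F = (AUC_ev / D_ev) / (AUC_iv / D_iv)
  = (96.2/12.5) / (291/25)
  = 7.696 / 11.64 = 0.6612

F = 0.66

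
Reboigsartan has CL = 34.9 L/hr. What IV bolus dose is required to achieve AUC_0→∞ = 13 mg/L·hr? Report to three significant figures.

Dose = 454 mg

Dose_iv = CL × AUC_0→∞
     = 34.9 × 13 = 453.7 mg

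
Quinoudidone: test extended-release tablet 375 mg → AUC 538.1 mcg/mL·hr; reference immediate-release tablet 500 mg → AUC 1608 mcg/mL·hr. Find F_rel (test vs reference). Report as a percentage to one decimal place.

F_rel = 44.6%

F_rel = (AUC_test/D_test) / (AUC_ref/D_ref)
      = (538.1/375) / (1608/500)
      = 1.43493 / 3.216 = 0.4462 = 44.62%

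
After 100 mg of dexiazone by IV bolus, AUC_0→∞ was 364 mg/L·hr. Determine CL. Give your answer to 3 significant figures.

CL = Dose_iv / AUC_0→∞
   = 100 / 364 = 0.274725 L/hr

CL = 0.275 L/hr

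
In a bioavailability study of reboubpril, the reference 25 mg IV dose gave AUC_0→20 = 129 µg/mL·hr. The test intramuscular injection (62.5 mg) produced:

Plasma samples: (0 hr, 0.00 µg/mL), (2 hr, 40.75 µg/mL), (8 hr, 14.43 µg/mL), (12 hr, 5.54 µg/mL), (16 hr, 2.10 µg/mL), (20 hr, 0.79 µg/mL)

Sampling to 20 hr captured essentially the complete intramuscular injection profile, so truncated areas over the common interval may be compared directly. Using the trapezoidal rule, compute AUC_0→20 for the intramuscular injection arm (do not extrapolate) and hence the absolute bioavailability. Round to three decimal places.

Trapezoidal AUC_0→20 (intramuscular injection):
  [0→2]: (0.00+40.75)/2 × 2 = 40.75
  [2→8]: (40.75+14.43)/2 × 6 = 165.54
  [8→12]: (14.43+5.54)/2 × 4 = 39.94
  [12→16]: (5.54+2.10)/2 × 4 = 15.28
  [16→20]: (2.10+0.79)/2 × 4 = 5.78
  Sum = 267.29 µg/mL·hr
F = (AUC_ev/D_ev)/(AUC_iv/D_iv) = (267.29/62.5)/(129/25) = 4.27664/5.16 = 0.8288

F = 0.829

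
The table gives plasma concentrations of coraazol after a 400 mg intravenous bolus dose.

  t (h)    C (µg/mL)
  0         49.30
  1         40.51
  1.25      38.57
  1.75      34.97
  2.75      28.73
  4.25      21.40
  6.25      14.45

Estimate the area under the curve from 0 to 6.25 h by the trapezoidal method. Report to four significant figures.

Trapezoidal AUC_0→6.25:
  [0→1]: (49.30+40.51)/2 × 1 = 44.905
  [1→1.25]: (40.51+38.57)/2 × 0.25 = 9.885
  [1.25→1.75]: (38.57+34.97)/2 × 0.5 = 18.385
  [1.75→2.75]: (34.97+28.73)/2 × 1 = 31.85
  [2.75→4.25]: (28.73+21.40)/2 × 1.5 = 37.5975
  [4.25→6.25]: (21.40+14.45)/2 × 2 = 35.85
  Sum = 178.4725 µg/mL·h

AUC = 178.5 µg/mL·h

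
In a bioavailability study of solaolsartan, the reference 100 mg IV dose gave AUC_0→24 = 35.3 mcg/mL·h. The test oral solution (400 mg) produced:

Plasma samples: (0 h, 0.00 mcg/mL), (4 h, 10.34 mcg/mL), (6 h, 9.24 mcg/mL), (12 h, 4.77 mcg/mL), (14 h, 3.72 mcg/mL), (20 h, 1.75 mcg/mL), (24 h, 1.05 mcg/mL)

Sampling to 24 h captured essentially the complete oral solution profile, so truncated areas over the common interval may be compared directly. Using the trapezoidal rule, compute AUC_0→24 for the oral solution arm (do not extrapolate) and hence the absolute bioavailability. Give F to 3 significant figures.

F = 0.799

Trapezoidal AUC_0→24 (oral solution):
  [0→4]: (0.00+10.34)/2 × 4 = 20.68
  [4→6]: (10.34+9.24)/2 × 2 = 19.58
  [6→12]: (9.24+4.77)/2 × 6 = 42.03
  [12→14]: (4.77+3.72)/2 × 2 = 8.49
  [14→20]: (3.72+1.75)/2 × 6 = 16.41
  [20→24]: (1.75+1.05)/2 × 4 = 5.6
  Sum = 112.79 mcg/mL·h
F = (AUC_ev/D_ev)/(AUC_iv/D_iv) = (112.79/400)/(35.3/100) = 0.281975/0.353 = 0.7988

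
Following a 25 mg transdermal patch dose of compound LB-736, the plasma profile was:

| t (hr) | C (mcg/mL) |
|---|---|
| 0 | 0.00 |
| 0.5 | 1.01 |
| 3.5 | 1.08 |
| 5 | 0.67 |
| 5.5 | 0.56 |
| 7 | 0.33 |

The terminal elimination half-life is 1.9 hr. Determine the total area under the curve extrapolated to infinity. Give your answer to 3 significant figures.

Trapezoidal AUC_0→7:
  [0→0.5]: (0.00+1.01)/2 × 0.5 = 0.2525
  [0.5→3.5]: (1.01+1.08)/2 × 3 = 3.135
  [3.5→5]: (1.08+0.67)/2 × 1.5 = 1.3125
  [5→5.5]: (0.67+0.56)/2 × 0.5 = 0.3075
  [5.5→7]: (0.56+0.33)/2 × 1.5 = 0.6675
  Sum = 5.675 mcg/mL·hr
k_e = ln2 / t½ = 0.693147 / 1.9 = 0.3648 hr^-1
Extrapolated tail: C_last / k_e = 0.33 / 0.3648 = 0.905
AUC_0→∞ = 5.675 + 0.905 = 6.58 mcg/mL·hr

AUC = 6.58 mcg/mL·hr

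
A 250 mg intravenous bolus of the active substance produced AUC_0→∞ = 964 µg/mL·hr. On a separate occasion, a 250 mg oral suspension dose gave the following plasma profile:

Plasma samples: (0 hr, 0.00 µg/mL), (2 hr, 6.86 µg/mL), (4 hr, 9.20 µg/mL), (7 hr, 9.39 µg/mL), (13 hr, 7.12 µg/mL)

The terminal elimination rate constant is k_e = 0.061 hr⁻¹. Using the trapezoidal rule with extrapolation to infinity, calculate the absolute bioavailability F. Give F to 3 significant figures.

Trapezoidal AUC_0→13 (oral suspension):
  [0→2]: (0.00+6.86)/2 × 2 = 6.86
  [2→4]: (6.86+9.20)/2 × 2 = 16.06
  [4→7]: (9.20+9.39)/2 × 3 = 27.885
  [7→13]: (9.39+7.12)/2 × 6 = 49.53
  Sum = 100.335 µg/mL·hr
Tail: C_last/k_e = 7.12/0.061 = 116.721
AUC_0→∞ (oral suspension) = 100.335 + 116.721 = 217.056 µg/mL·hr
F = (AUC_ev/D_ev)/(AUC_iv/D_iv) = (217.056/250)/(964/250) = 0.868224/3.856 = 0.2252

F = 0.225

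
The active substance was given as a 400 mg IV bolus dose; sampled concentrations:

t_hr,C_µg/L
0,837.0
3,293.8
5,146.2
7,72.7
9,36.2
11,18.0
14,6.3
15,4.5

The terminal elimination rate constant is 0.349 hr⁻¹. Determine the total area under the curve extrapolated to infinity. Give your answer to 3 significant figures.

AUC = 2570 µg/L·hr

Trapezoidal AUC_0→15:
  [0→3]: (837.0+293.8)/2 × 3 = 1696.2
  [3→5]: (293.8+146.2)/2 × 2 = 440.0
  [5→7]: (146.2+72.7)/2 × 2 = 218.9
  [7→9]: (72.7+36.2)/2 × 2 = 108.9
  [9→11]: (36.2+18.0)/2 × 2 = 54.2
  [11→14]: (18.0+6.3)/2 × 3 = 36.45
  [14→15]: (6.3+4.5)/2 × 1 = 5.4
  Sum = 2560.05 µg/L·hr
Extrapolated tail: C_last / k_e = 4.5 / 0.349 = 12.894
AUC_0→∞ = 2560.05 + 12.894 = 2572.944 µg/L·hr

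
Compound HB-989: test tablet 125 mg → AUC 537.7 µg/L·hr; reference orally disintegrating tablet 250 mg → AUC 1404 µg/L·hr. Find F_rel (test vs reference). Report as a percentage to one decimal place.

F_rel = 76.6%

F_rel = (AUC_test/D_test) / (AUC_ref/D_ref)
      = (537.7/125) / (1404/250)
      = 4.3016 / 5.616 = 0.7660 = 76.60%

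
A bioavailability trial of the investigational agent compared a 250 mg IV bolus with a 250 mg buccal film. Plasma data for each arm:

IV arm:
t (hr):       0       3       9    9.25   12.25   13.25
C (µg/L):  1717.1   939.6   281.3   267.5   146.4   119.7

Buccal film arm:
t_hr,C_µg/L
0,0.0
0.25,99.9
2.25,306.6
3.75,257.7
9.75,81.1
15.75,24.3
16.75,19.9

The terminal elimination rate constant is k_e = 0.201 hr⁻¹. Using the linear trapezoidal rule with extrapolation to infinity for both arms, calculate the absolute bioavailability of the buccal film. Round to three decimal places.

Trapezoidal AUC_0→13.25 (IV):
  [0→3]: (1717.1+939.6)/2 × 3 = 3985.05
  [3→9]: (939.6+281.3)/2 × 6 = 3662.7
  [9→9.25]: (281.3+267.5)/2 × 0.25 = 68.6
  [9.25→12.25]: (267.5+146.4)/2 × 3 = 620.85
  [12.25→13.25]: (146.4+119.7)/2 × 1 = 133.05
  Sum = 8470.25 µg/L·hr
IV tail: 119.7/0.201 = 595.522; AUC_iv,0→∞ = 8470.25 + 595.522 = 9065.772 µg/L·hr
Trapezoidal AUC_0→16.75 (buccal film):
  [0→0.25]: (0.0+99.9)/2 × 0.25 = 12.4875
  [0.25→2.25]: (99.9+306.6)/2 × 2 = 406.5
  [2.25→3.75]: (306.6+257.7)/2 × 1.5 = 423.225
  [3.75→9.75]: (257.7+81.1)/2 × 6 = 1016.4
  [9.75→15.75]: (81.1+24.3)/2 × 6 = 316.2
  [15.75→16.75]: (24.3+19.9)/2 × 1 = 22.1
  Sum = 2196.9125 µg/L·hr
buccal film tail: 19.9/0.201 = 99.005; AUC_ev,0→∞ = 2196.9125 + 99.005 = 2295.9175 µg/L·hr
F = (AUC_ev/D_ev)/(AUC_iv/D_iv) = (2295.9175/250)/(9065.772/250) = 9.18367/36.263088 = 0.2533

F = 0.253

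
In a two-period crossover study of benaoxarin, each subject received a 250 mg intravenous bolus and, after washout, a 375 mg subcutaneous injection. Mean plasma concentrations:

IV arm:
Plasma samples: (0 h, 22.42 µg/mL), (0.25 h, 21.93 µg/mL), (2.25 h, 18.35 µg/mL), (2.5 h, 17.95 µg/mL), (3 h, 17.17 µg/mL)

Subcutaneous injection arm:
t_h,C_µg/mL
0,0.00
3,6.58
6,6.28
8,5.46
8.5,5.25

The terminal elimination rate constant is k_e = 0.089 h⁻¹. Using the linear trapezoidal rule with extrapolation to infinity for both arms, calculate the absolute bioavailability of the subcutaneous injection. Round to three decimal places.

Trapezoidal AUC_0→3 (IV):
  [0→0.25]: (22.42+21.93)/2 × 0.25 = 5.54375
  [0.25→2.25]: (21.93+18.35)/2 × 2 = 40.28
  [2.25→2.5]: (18.35+17.95)/2 × 0.25 = 4.5375
  [2.5→3]: (17.95+17.17)/2 × 0.5 = 8.78
  Sum = 59.14125 µg/mL·h
IV tail: 17.17/0.089 = 192.921; AUC_iv,0→∞ = 59.14125 + 192.921 = 252.06225 µg/mL·h
Trapezoidal AUC_0→8.5 (subcutaneous injection):
  [0→3]: (0.00+6.58)/2 × 3 = 9.87
  [3→6]: (6.58+6.28)/2 × 3 = 19.29
  [6→8]: (6.28+5.46)/2 × 2 = 11.74
  [8→8.5]: (5.46+5.25)/2 × 0.5 = 2.6775
  Sum = 43.5775 µg/mL·h
subcutaneous injection tail: 5.25/0.089 = 58.989; AUC_ev,0→∞ = 43.5775 + 58.989 = 102.5665 µg/mL·h
F = (AUC_ev/D_ev)/(AUC_iv/D_iv) = (102.5665/375)/(252.06225/250) = 0.273511/1.008249 = 0.2713

F = 0.271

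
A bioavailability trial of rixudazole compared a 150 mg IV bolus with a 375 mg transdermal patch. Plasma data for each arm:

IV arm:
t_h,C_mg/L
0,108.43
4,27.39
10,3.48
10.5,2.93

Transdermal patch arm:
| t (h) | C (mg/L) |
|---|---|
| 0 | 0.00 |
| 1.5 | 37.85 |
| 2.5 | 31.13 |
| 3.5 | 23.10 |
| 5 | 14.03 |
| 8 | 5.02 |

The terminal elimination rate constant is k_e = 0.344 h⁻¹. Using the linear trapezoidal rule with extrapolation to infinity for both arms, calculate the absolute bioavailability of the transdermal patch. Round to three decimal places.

Trapezoidal AUC_0→10.5 (IV):
  [0→4]: (108.43+27.39)/2 × 4 = 271.64
  [4→10]: (27.39+3.48)/2 × 6 = 92.61
  [10→10.5]: (3.48+2.93)/2 × 0.5 = 1.6025
  Sum = 365.8525 mg/L·h
IV tail: 2.93/0.344 = 8.517; AUC_iv,0→∞ = 365.8525 + 8.517 = 374.3695 mg/L·h
Trapezoidal AUC_0→8 (transdermal patch):
  [0→1.5]: (0.00+37.85)/2 × 1.5 = 28.3875
  [1.5→2.5]: (37.85+31.13)/2 × 1 = 34.49
  [2.5→3.5]: (31.13+23.10)/2 × 1 = 27.115
  [3.5→5]: (23.10+14.03)/2 × 1.5 = 27.8475
  [5→8]: (14.03+5.02)/2 × 3 = 28.575
  Sum = 146.415 mg/L·h
transdermal patch tail: 5.02/0.344 = 14.593; AUC_ev,0→∞ = 146.415 + 14.593 = 161.008 mg/L·h
F = (AUC_ev/D_ev)/(AUC_iv/D_iv) = (161.008/375)/(374.3695/150) = 0.429355/2.4958 = 0.1720

F = 0.172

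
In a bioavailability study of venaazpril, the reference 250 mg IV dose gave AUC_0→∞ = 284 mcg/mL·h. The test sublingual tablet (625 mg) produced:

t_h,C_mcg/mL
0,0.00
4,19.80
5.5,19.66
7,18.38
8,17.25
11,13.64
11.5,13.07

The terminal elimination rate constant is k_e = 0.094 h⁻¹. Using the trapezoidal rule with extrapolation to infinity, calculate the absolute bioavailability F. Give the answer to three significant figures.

F = 0.433

Trapezoidal AUC_0→11.5 (sublingual tablet):
  [0→4]: (0.00+19.80)/2 × 4 = 39.6
  [4→5.5]: (19.80+19.66)/2 × 1.5 = 29.595
  [5.5→7]: (19.66+18.38)/2 × 1.5 = 28.53
  [7→8]: (18.38+17.25)/2 × 1 = 17.815
  [8→11]: (17.25+13.64)/2 × 3 = 46.335
  [11→11.5]: (13.64+13.07)/2 × 0.5 = 6.6775
  Sum = 168.5525 mcg/mL·h
Tail: C_last/k_e = 13.07/0.094 = 139.043
AUC_0→∞ (sublingual tablet) = 168.5525 + 139.043 = 307.5955 mcg/mL·h
F = (AUC_ev/D_ev)/(AUC_iv/D_iv) = (307.5955/625)/(284/250) = 0.4921528/1.136 = 0.4332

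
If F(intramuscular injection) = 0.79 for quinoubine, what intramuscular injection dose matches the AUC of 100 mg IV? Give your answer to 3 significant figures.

D_intramuscular = 127 mg

For equal systemic exposure: F × D_ev = D_iv
D_ev = D_iv / F = 100 / 0.79 = 126.582 mg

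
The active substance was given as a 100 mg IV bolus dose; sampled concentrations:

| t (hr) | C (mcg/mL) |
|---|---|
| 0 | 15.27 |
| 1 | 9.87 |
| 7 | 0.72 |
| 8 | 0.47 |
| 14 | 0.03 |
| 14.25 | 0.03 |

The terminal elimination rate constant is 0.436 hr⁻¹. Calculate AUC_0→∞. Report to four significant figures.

AUC = 46.51 mcg/mL·hr

Trapezoidal AUC_0→14.25:
  [0→1]: (15.27+9.87)/2 × 1 = 12.57
  [1→7]: (9.87+0.72)/2 × 6 = 31.77
  [7→8]: (0.72+0.47)/2 × 1 = 0.595
  [8→14]: (0.47+0.03)/2 × 6 = 1.5
  [14→14.25]: (0.03+0.03)/2 × 0.25 = 0.0075
  Sum = 46.4425 mcg/mL·hr
Extrapolated tail: C_last / k_e = 0.03 / 0.436 = 0.069
AUC_0→∞ = 46.4425 + 0.069 = 46.5115 mcg/mL·hr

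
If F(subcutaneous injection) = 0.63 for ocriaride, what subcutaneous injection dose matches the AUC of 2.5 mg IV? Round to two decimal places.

D_subcutaneous = 3.97 mg

For equal systemic exposure: F × D_ev = D_iv
D_ev = D_iv / F = 2.5 / 0.63 = 3.96825 mg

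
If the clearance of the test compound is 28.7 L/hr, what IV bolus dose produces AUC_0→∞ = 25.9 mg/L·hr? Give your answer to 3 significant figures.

Dose = 743 mg

Dose_iv = CL × AUC_0→∞
     = 28.7 × 25.9 = 743.33 mg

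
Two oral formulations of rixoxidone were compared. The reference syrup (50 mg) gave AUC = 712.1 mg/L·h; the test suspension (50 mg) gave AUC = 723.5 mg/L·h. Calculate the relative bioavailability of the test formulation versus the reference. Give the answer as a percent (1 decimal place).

F_rel = 101.6%

F_rel = (AUC_test/D_test) / (AUC_ref/D_ref)
      = (723.5/50) / (712.1/50)
      = 14.47 / 14.242 = 1.0160 = 101.60%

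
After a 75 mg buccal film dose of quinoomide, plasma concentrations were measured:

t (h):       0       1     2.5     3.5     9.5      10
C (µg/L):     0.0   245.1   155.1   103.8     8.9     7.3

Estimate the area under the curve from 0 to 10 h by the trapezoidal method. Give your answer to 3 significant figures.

Trapezoidal AUC_0→10:
  [0→1]: (0.0+245.1)/2 × 1 = 122.55
  [1→2.5]: (245.1+155.1)/2 × 1.5 = 300.15
  [2.5→3.5]: (155.1+103.8)/2 × 1 = 129.45
  [3.5→9.5]: (103.8+8.9)/2 × 6 = 338.1
  [9.5→10]: (8.9+7.3)/2 × 0.5 = 4.05
  Sum = 894.3 µg/L·h

AUC = 894 µg/L·h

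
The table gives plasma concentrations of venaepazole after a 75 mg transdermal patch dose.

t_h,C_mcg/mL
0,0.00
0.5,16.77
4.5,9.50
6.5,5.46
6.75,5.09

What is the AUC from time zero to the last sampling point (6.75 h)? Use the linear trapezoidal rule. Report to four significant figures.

AUC = 73.01 mcg/mL·h

Trapezoidal AUC_0→6.75:
  [0→0.5]: (0.00+16.77)/2 × 0.5 = 4.1925
  [0.5→4.5]: (16.77+9.50)/2 × 4 = 52.54
  [4.5→6.5]: (9.50+5.46)/2 × 2 = 14.96
  [6.5→6.75]: (5.46+5.09)/2 × 0.25 = 1.31875
  Sum = 73.01125 mcg/mL·h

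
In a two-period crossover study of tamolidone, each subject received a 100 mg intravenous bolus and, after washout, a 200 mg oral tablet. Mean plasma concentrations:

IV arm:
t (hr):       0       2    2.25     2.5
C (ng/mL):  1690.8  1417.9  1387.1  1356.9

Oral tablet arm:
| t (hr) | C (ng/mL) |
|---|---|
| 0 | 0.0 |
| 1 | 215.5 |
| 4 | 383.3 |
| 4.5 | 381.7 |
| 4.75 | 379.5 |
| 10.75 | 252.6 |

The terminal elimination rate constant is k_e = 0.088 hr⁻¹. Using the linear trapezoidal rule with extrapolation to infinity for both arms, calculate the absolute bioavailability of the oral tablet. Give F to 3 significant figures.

Trapezoidal AUC_0→2.5 (IV):
  [0→2]: (1690.8+1417.9)/2 × 2 = 3108.7
  [2→2.25]: (1417.9+1387.1)/2 × 0.25 = 350.625
  [2.25→2.5]: (1387.1+1356.9)/2 × 0.25 = 343.0
  Sum = 3802.325 ng/mL·hr
IV tail: 1356.9/0.088 = 15419.318; AUC_iv,0→∞ = 3802.325 + 15419.318 = 19221.643 ng/mL·hr
Trapezoidal AUC_0→10.75 (oral tablet):
  [0→1]: (0.0+215.5)/2 × 1 = 107.75
  [1→4]: (215.5+383.3)/2 × 3 = 898.2
  [4→4.5]: (383.3+381.7)/2 × 0.5 = 191.25
  [4.5→4.75]: (381.7+379.5)/2 × 0.25 = 95.15
  [4.75→10.75]: (379.5+252.6)/2 × 6 = 1896.3
  Sum = 3188.65 ng/mL·hr
oral tablet tail: 252.6/0.088 = 2870.455; AUC_ev,0→∞ = 3188.65 + 2870.455 = 6059.105 ng/mL·hr
F = (AUC_ev/D_ev)/(AUC_iv/D_iv) = (6059.105/200)/(19221.643/100) = 30.295525/192.21643 = 0.1576

F = 0.158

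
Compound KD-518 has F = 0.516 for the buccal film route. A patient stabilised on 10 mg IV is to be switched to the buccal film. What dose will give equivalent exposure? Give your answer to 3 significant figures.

D_buccal = 19.4 mg

For equal systemic exposure: F × D_ev = D_iv
D_ev = D_iv / F = 10 / 0.516 = 19.3798 mg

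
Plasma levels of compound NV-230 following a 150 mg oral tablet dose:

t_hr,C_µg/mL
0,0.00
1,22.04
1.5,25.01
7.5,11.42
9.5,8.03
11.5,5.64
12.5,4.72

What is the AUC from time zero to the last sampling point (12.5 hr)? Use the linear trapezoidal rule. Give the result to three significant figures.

AUC = 170 µg/mL·hr

Trapezoidal AUC_0→12.5:
  [0→1]: (0.00+22.04)/2 × 1 = 11.02
  [1→1.5]: (22.04+25.01)/2 × 0.5 = 11.7625
  [1.5→7.5]: (25.01+11.42)/2 × 6 = 109.29
  [7.5→9.5]: (11.42+8.03)/2 × 2 = 19.45
  [9.5→11.5]: (8.03+5.64)/2 × 2 = 13.67
  [11.5→12.5]: (5.64+4.72)/2 × 1 = 5.18
  Sum = 170.3725 µg/mL·hr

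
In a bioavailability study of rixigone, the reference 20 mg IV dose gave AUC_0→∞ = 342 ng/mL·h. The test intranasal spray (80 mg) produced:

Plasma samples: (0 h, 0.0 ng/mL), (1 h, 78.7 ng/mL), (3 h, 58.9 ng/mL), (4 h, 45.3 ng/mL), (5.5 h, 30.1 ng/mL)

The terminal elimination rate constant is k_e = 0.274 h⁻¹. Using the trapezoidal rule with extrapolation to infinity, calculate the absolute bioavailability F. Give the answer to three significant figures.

F = 0.289

Trapezoidal AUC_0→5.5 (intranasal spray):
  [0→1]: (0.0+78.7)/2 × 1 = 39.35
  [1→3]: (78.7+58.9)/2 × 2 = 137.6
  [3→4]: (58.9+45.3)/2 × 1 = 52.1
  [4→5.5]: (45.3+30.1)/2 × 1.5 = 56.55
  Sum = 285.6 ng/mL·h
Tail: C_last/k_e = 30.1/0.274 = 109.854
AUC_0→∞ (intranasal spray) = 285.6 + 109.854 = 395.454 ng/mL·h
F = (AUC_ev/D_ev)/(AUC_iv/D_iv) = (395.454/80)/(342/20) = 4.943175/17.1 = 0.2891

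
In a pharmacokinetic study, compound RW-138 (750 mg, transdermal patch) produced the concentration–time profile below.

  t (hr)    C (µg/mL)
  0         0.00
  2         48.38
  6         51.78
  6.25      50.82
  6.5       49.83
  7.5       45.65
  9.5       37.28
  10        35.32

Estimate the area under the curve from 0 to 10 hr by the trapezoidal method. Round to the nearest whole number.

AUC = 423 µg/mL·hr

Trapezoidal AUC_0→10:
  [0→2]: (0.00+48.38)/2 × 2 = 48.38
  [2→6]: (48.38+51.78)/2 × 4 = 200.32
  [6→6.25]: (51.78+50.82)/2 × 0.25 = 12.825
  [6.25→6.5]: (50.82+49.83)/2 × 0.25 = 12.58125
  [6.5→7.5]: (49.83+45.65)/2 × 1 = 47.74
  [7.5→9.5]: (45.65+37.28)/2 × 2 = 82.93
  [9.5→10]: (37.28+35.32)/2 × 0.5 = 18.15
  Sum = 422.92625 µg/mL·hr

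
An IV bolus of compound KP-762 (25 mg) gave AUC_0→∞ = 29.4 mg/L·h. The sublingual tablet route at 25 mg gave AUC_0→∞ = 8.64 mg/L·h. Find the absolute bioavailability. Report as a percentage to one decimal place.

F = (AUC_ev / D_ev) / (AUC_iv / D_iv)
  = (8.64/25) / (29.4/25)
  = 0.3456 / 1.176 = 0.2939
  = 29.39%

F = 29.4%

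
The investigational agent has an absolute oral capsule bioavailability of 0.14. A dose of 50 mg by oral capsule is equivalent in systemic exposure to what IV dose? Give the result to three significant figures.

D_iv = 7.00 mg

Systemic exposure from an extravascular dose = F × D_ev, so the equivalent IV dose is F × D_ev.
D_iv = F × D_ev = 0.14 × 50 = 7 mg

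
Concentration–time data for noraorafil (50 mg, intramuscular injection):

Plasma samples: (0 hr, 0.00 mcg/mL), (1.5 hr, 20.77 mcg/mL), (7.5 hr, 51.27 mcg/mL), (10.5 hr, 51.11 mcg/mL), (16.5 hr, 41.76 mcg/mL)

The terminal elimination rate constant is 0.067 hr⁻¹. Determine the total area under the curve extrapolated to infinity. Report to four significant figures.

AUC = 1287 mcg/mL·hr

Trapezoidal AUC_0→16.5:
  [0→1.5]: (0.00+20.77)/2 × 1.5 = 15.5775
  [1.5→7.5]: (20.77+51.27)/2 × 6 = 216.12
  [7.5→10.5]: (51.27+51.11)/2 × 3 = 153.57
  [10.5→16.5]: (51.11+41.76)/2 × 6 = 278.61
  Sum = 663.8775 mcg/mL·hr
Extrapolated tail: C_last / k_e = 41.76 / 0.067 = 623.284
AUC_0→∞ = 663.8775 + 623.284 = 1287.1615 mcg/mL·hr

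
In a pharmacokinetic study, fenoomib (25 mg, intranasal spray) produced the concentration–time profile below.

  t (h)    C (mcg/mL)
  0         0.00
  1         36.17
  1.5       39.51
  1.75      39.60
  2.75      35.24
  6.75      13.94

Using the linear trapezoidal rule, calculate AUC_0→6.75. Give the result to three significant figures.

Trapezoidal AUC_0→6.75:
  [0→1]: (0.00+36.17)/2 × 1 = 18.085
  [1→1.5]: (36.17+39.51)/2 × 0.5 = 18.92
  [1.5→1.75]: (39.51+39.60)/2 × 0.25 = 9.88875
  [1.75→2.75]: (39.60+35.24)/2 × 1 = 37.42
  [2.75→6.75]: (35.24+13.94)/2 × 4 = 98.36
  Sum = 182.67375 mcg/mL·h

AUC = 183 mcg/mL·h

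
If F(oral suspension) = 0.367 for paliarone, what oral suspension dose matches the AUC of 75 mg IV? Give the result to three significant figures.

For equal systemic exposure: F × D_ev = D_iv
D_ev = D_iv / F = 75 / 0.367 = 204.36 mg

D_oral = 204 mg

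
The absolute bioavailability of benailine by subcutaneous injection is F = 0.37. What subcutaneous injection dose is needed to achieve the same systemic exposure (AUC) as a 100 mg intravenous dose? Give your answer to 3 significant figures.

For equal systemic exposure: F × D_ev = D_iv
D_ev = D_iv / F = 100 / 0.37 = 270.27 mg

D_subcutaneous = 270 mg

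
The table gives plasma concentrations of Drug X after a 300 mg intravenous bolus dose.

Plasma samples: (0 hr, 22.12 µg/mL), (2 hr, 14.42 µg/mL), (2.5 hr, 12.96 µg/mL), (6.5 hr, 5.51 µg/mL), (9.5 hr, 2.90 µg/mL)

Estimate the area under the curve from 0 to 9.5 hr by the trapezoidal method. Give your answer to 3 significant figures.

Trapezoidal AUC_0→9.5:
  [0→2]: (22.12+14.42)/2 × 2 = 36.54
  [2→2.5]: (14.42+12.96)/2 × 0.5 = 6.845
  [2.5→6.5]: (12.96+5.51)/2 × 4 = 36.94
  [6.5→9.5]: (5.51+2.90)/2 × 3 = 12.615
  Sum = 92.94 µg/mL·hr

AUC = 92.9 µg/mL·hr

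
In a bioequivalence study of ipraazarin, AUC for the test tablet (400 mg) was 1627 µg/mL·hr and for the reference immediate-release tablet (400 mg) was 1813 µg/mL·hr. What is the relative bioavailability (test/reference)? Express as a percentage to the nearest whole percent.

F_rel = (AUC_test/D_test) / (AUC_ref/D_ref)
      = (1627/400) / (1813/400)
      = 4.0675 / 4.5325 = 0.8974 = 89.74%

F_rel = 90%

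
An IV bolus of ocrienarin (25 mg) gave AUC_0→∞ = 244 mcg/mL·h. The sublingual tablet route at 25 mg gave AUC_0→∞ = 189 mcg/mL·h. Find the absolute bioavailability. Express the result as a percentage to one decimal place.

F = 77.5%

F = (AUC_ev / D_ev) / (AUC_iv / D_iv)
  = (189/25) / (244/25)
  = 7.56 / 9.76 = 0.7746
  = 77.46%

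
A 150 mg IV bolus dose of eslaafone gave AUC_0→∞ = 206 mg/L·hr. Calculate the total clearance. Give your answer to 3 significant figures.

CL = Dose_iv / AUC_0→∞
   = 150 / 206 = 0.728155 L/hr

CL = 0.728 L/hr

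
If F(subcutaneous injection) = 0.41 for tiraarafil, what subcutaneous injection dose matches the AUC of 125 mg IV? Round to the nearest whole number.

D_subcutaneous = 305 mg

For equal systemic exposure: F × D_ev = D_iv
D_ev = D_iv / F = 125 / 0.41 = 304.878 mg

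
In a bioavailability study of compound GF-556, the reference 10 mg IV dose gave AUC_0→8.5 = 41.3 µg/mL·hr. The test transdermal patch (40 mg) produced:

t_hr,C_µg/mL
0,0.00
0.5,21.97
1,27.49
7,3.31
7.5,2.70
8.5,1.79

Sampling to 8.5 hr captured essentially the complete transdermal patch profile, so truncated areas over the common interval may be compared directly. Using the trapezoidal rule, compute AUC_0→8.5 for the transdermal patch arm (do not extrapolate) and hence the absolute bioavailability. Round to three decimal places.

Trapezoidal AUC_0→8.5 (transdermal patch):
  [0→0.5]: (0.00+21.97)/2 × 0.5 = 5.4925
  [0.5→1]: (21.97+27.49)/2 × 0.5 = 12.365
  [1→7]: (27.49+3.31)/2 × 6 = 92.4
  [7→7.5]: (3.31+2.70)/2 × 0.5 = 1.5025
  [7.5→8.5]: (2.70+1.79)/2 × 1 = 2.245
  Sum = 114.005 µg/mL·hr
F = (AUC_ev/D_ev)/(AUC_iv/D_iv) = (114.005/40)/(41.3/10) = 2.850125/4.13 = 0.6901

F = 0.690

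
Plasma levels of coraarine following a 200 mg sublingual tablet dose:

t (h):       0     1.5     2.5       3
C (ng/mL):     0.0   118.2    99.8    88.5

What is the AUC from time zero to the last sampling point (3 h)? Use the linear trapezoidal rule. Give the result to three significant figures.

Trapezoidal AUC_0→3:
  [0→1.5]: (0.0+118.2)/2 × 1.5 = 88.65
  [1.5→2.5]: (118.2+99.8)/2 × 1 = 109.0
  [2.5→3]: (99.8+88.5)/2 × 0.5 = 47.075
  Sum = 244.725 ng/mL·h

AUC = 245 ng/mL·h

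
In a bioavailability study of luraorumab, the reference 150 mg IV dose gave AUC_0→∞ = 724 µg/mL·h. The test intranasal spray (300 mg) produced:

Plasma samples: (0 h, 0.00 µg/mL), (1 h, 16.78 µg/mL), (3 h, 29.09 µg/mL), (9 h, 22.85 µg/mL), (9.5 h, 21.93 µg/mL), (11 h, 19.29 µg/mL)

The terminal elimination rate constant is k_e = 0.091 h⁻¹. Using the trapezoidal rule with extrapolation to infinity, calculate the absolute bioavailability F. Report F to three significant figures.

Trapezoidal AUC_0→11 (intranasal spray):
  [0→1]: (0.00+16.78)/2 × 1 = 8.39
  [1→3]: (16.78+29.09)/2 × 2 = 45.87
  [3→9]: (29.09+22.85)/2 × 6 = 155.82
  [9→9.5]: (22.85+21.93)/2 × 0.5 = 11.195
  [9.5→11]: (21.93+19.29)/2 × 1.5 = 30.915
  Sum = 252.19 µg/mL·h
Tail: C_last/k_e = 19.29/0.091 = 211.978
AUC_0→∞ (intranasal spray) = 252.19 + 211.978 = 464.168 µg/mL·h
F = (AUC_ev/D_ev)/(AUC_iv/D_iv) = (464.168/300)/(724/150) = 1.54723/4.82667 = 0.3206

F = 0.321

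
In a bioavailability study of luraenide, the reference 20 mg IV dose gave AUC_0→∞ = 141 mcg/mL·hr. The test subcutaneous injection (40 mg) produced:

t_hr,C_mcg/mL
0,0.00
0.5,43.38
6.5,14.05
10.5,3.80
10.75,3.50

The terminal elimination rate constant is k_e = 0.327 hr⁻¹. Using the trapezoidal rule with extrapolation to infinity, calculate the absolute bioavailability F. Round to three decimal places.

F = 0.817

Trapezoidal AUC_0→10.75 (subcutaneous injection):
  [0→0.5]: (0.00+43.38)/2 × 0.5 = 10.845
  [0.5→6.5]: (43.38+14.05)/2 × 6 = 172.29
  [6.5→10.5]: (14.05+3.80)/2 × 4 = 35.7
  [10.5→10.75]: (3.80+3.50)/2 × 0.25 = 0.9125
  Sum = 219.7475 mcg/mL·hr
Tail: C_last/k_e = 3.50/0.327 = 10.703
AUC_0→∞ (subcutaneous injection) = 219.7475 + 10.703 = 230.4505 mcg/mL·hr
F = (AUC_ev/D_ev)/(AUC_iv/D_iv) = (230.4505/40)/(141/20) = 5.7612625/7.05 = 0.8172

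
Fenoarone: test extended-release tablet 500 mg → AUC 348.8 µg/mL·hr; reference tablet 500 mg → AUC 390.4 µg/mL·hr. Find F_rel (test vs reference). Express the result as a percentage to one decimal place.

F_rel = (AUC_test/D_test) / (AUC_ref/D_ref)
      = (348.8/500) / (390.4/500)
      = 0.6976 / 0.7808 = 0.8934 = 89.34%

F_rel = 89.3%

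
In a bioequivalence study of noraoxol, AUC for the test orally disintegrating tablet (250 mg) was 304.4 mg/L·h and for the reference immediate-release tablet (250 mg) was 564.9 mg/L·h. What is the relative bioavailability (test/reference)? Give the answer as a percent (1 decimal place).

F_rel = 53.9%

F_rel = (AUC_test/D_test) / (AUC_ref/D_ref)
      = (304.4/250) / (564.9/250)
      = 1.2176 / 2.2596 = 0.5389 = 53.89%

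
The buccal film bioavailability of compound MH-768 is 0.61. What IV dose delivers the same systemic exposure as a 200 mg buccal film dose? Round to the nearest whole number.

Systemic exposure from an extravascular dose = F × D_ev, so the equivalent IV dose is F × D_ev.
D_iv = F × D_ev = 0.61 × 200 = 122 mg

D_iv = 122 mg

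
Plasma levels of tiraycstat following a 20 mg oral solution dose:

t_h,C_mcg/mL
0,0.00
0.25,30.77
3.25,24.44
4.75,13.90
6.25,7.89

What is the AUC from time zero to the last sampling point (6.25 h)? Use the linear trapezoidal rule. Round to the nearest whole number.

AUC = 132 mcg/mL·h

Trapezoidal AUC_0→6.25:
  [0→0.25]: (0.00+30.77)/2 × 0.25 = 3.84625
  [0.25→3.25]: (30.77+24.44)/2 × 3 = 82.815
  [3.25→4.75]: (24.44+13.90)/2 × 1.5 = 28.755
  [4.75→6.25]: (13.90+7.89)/2 × 1.5 = 16.3425
  Sum = 131.75875 mcg/mL·h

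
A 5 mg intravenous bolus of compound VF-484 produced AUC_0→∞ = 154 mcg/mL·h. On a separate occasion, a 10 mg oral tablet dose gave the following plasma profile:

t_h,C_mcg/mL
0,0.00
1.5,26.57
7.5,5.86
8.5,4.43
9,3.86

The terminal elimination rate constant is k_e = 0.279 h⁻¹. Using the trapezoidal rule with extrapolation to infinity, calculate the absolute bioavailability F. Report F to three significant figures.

Trapezoidal AUC_0→9 (oral tablet):
  [0→1.5]: (0.00+26.57)/2 × 1.5 = 19.9275
  [1.5→7.5]: (26.57+5.86)/2 × 6 = 97.29
  [7.5→8.5]: (5.86+4.43)/2 × 1 = 5.145
  [8.5→9]: (4.43+3.86)/2 × 0.5 = 2.0725
  Sum = 124.435 mcg/mL·h
Tail: C_last/k_e = 3.86/0.279 = 13.835
AUC_0→∞ (oral tablet) = 124.435 + 13.835 = 138.27 mcg/mL·h
F = (AUC_ev/D_ev)/(AUC_iv/D_iv) = (138.27/10)/(154/5) = 13.827/30.8 = 0.4489

F = 0.449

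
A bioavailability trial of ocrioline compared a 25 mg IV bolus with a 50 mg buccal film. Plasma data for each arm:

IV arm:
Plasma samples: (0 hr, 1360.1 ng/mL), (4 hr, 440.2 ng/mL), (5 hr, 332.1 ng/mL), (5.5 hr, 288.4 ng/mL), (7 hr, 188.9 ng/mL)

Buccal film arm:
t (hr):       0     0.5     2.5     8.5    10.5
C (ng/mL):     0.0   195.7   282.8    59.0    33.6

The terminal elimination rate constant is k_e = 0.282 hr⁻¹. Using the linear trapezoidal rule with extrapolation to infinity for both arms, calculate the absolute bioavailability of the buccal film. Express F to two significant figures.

F = 0.17

Trapezoidal AUC_0→7 (IV):
  [0→4]: (1360.1+440.2)/2 × 4 = 3600.6
  [4→5]: (440.2+332.1)/2 × 1 = 386.15
  [5→5.5]: (332.1+288.4)/2 × 0.5 = 155.125
  [5.5→7]: (288.4+188.9)/2 × 1.5 = 357.975
  Sum = 4499.85 ng/mL·hr
IV tail: 188.9/0.282 = 669.858; AUC_iv,0→∞ = 4499.85 + 669.858 = 5169.708 ng/mL·hr
Trapezoidal AUC_0→10.5 (buccal film):
  [0→0.5]: (0.0+195.7)/2 × 0.5 = 48.925
  [0.5→2.5]: (195.7+282.8)/2 × 2 = 478.5
  [2.5→8.5]: (282.8+59.0)/2 × 6 = 1025.4
  [8.5→10.5]: (59.0+33.6)/2 × 2 = 92.6
  Sum = 1645.425 ng/mL·hr
buccal film tail: 33.6/0.282 = 119.149; AUC_ev,0→∞ = 1645.425 + 119.149 = 1764.574 ng/mL·hr
F = (AUC_ev/D_ev)/(AUC_iv/D_iv) = (1764.574/50)/(5169.708/25) = 35.29148/206.78832 = 0.1707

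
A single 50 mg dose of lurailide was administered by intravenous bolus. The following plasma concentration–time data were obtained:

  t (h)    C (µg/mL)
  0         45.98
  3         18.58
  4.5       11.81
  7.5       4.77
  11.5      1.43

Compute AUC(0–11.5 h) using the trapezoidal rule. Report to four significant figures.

AUC = 156.9 µg/mL·h

Trapezoidal AUC_0→11.5:
  [0→3]: (45.98+18.58)/2 × 3 = 96.84
  [3→4.5]: (18.58+11.81)/2 × 1.5 = 22.7925
  [4.5→7.5]: (11.81+4.77)/2 × 3 = 24.87
  [7.5→11.5]: (4.77+1.43)/2 × 4 = 12.4
  Sum = 156.9025 µg/mL·h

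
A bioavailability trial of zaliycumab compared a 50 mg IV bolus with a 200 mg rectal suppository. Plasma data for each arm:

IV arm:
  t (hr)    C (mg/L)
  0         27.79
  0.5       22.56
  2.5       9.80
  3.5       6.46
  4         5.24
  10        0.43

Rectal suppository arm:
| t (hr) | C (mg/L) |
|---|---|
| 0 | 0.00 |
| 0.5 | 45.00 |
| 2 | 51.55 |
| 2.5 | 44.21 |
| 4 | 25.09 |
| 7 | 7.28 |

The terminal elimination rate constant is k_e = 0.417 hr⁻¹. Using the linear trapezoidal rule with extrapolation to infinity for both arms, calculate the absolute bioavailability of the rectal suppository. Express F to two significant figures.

Trapezoidal AUC_0→10 (IV):
  [0→0.5]: (27.79+22.56)/2 × 0.5 = 12.5875
  [0.5→2.5]: (22.56+9.80)/2 × 2 = 32.36
  [2.5→3.5]: (9.80+6.46)/2 × 1 = 8.13
  [3.5→4]: (6.46+5.24)/2 × 0.5 = 2.925
  [4→10]: (5.24+0.43)/2 × 6 = 17.01
  Sum = 73.0125 mg/L·hr
IV tail: 0.43/0.417 = 1.031; AUC_iv,0→∞ = 73.0125 + 1.031 = 74.0435 mg/L·hr
Trapezoidal AUC_0→7 (rectal suppository):
  [0→0.5]: (0.00+45.00)/2 × 0.5 = 11.25
  [0.5→2]: (45.00+51.55)/2 × 1.5 = 72.4125
  [2→2.5]: (51.55+44.21)/2 × 0.5 = 23.94
  [2.5→4]: (44.21+25.09)/2 × 1.5 = 51.975
  [4→7]: (25.09+7.28)/2 × 3 = 48.555
  Sum = 208.1325 mg/L·hr
rectal suppository tail: 7.28/0.417 = 17.458; AUC_ev,0→∞ = 208.1325 + 17.458 = 225.5905 mg/L·hr
F = (AUC_ev/D_ev)/(AUC_iv/D_iv) = (225.5905/200)/(74.0435/50) = 1.1279525/1.48087 = 0.7617

F = 0.76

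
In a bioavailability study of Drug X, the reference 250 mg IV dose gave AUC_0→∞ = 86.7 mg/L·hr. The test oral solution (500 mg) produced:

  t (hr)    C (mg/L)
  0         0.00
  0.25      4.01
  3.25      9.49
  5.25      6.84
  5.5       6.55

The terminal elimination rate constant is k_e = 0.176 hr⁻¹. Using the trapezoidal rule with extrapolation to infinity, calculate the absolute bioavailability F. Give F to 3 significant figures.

F = 0.438

Trapezoidal AUC_0→5.5 (oral solution):
  [0→0.25]: (0.00+4.01)/2 × 0.25 = 0.50125
  [0.25→3.25]: (4.01+9.49)/2 × 3 = 20.25
  [3.25→5.25]: (9.49+6.84)/2 × 2 = 16.33
  [5.25→5.5]: (6.84+6.55)/2 × 0.25 = 1.67375
  Sum = 38.755 mg/L·hr
Tail: C_last/k_e = 6.55/0.176 = 37.216
AUC_0→∞ (oral solution) = 38.755 + 37.216 = 75.971 mg/L·hr
F = (AUC_ev/D_ev)/(AUC_iv/D_iv) = (75.971/500)/(86.7/250) = 0.151942/0.3468 = 0.4381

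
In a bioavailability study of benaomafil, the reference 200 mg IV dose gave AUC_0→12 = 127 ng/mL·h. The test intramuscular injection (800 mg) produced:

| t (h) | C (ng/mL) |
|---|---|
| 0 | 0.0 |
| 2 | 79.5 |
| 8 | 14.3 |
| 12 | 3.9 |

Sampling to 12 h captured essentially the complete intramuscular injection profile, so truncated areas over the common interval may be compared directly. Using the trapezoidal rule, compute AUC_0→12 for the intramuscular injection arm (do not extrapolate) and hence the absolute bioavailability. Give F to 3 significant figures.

F = 0.782

Trapezoidal AUC_0→12 (intramuscular injection):
  [0→2]: (0.0+79.5)/2 × 2 = 79.5
  [2→8]: (79.5+14.3)/2 × 6 = 281.4
  [8→12]: (14.3+3.9)/2 × 4 = 36.4
  Sum = 397.3 ng/mL·h
F = (AUC_ev/D_ev)/(AUC_iv/D_iv) = (397.3/800)/(127/200) = 0.496625/0.635 = 0.7821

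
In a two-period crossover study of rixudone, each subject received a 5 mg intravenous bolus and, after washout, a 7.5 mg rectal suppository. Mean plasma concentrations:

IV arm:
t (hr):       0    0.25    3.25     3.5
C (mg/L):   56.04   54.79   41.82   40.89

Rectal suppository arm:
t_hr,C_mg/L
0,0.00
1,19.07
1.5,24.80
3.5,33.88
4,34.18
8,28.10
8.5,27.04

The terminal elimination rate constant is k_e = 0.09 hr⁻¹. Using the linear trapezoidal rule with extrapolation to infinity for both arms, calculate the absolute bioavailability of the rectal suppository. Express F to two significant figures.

F = 0.57

Trapezoidal AUC_0→3.5 (IV):
  [0→0.25]: (56.04+54.79)/2 × 0.25 = 13.85375
  [0.25→3.25]: (54.79+41.82)/2 × 3 = 144.915
  [3.25→3.5]: (41.82+40.89)/2 × 0.25 = 10.33875
  Sum = 169.1075 mg/L·hr
IV tail: 40.89/0.09 = 454.333; AUC_iv,0→∞ = 169.1075 + 454.333 = 623.4405 mg/L·hr
Trapezoidal AUC_0→8.5 (rectal suppository):
  [0→1]: (0.00+19.07)/2 × 1 = 9.535
  [1→1.5]: (19.07+24.80)/2 × 0.5 = 10.9675
  [1.5→3.5]: (24.80+33.88)/2 × 2 = 58.68
  [3.5→4]: (33.88+34.18)/2 × 0.5 = 17.015
  [4→8]: (34.18+28.10)/2 × 4 = 124.56
  [8→8.5]: (28.10+27.04)/2 × 0.5 = 13.785
  Sum = 234.5425 mg/L·hr
rectal suppository tail: 27.04/0.09 = 300.444; AUC_ev,0→∞ = 234.5425 + 300.444 = 534.9865 mg/L·hr
F = (AUC_ev/D_ev)/(AUC_iv/D_iv) = (534.9865/7.5)/(623.4405/5) = 71.3315/124.6881 = 0.5721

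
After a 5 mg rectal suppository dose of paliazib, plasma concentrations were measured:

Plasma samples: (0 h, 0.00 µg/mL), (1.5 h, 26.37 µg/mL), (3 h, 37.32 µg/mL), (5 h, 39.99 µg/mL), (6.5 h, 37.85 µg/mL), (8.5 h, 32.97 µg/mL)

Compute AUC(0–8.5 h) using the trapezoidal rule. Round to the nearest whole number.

AUC = 274 µg/mL·h

Trapezoidal AUC_0→8.5:
  [0→1.5]: (0.00+26.37)/2 × 1.5 = 19.7775
  [1.5→3]: (26.37+37.32)/2 × 1.5 = 47.7675
  [3→5]: (37.32+39.99)/2 × 2 = 77.31
  [5→6.5]: (39.99+37.85)/2 × 1.5 = 58.38
  [6.5→8.5]: (37.85+32.97)/2 × 2 = 70.82
  Sum = 274.055 µg/mL·h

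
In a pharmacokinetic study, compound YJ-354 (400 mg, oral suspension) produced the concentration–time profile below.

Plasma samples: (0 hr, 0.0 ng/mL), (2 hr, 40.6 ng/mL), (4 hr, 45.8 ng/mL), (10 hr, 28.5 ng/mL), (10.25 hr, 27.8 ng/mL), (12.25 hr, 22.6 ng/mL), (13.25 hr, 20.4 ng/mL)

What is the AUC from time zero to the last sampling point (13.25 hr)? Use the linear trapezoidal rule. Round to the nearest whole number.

AUC = 429 ng/mL·hr

Trapezoidal AUC_0→13.25:
  [0→2]: (0.0+40.6)/2 × 2 = 40.6
  [2→4]: (40.6+45.8)/2 × 2 = 86.4
  [4→10]: (45.8+28.5)/2 × 6 = 222.9
  [10→10.25]: (28.5+27.8)/2 × 0.25 = 7.0375
  [10.25→12.25]: (27.8+22.6)/2 × 2 = 50.4
  [12.25→13.25]: (22.6+20.4)/2 × 1 = 21.5
  Sum = 428.8375 ng/mL·hr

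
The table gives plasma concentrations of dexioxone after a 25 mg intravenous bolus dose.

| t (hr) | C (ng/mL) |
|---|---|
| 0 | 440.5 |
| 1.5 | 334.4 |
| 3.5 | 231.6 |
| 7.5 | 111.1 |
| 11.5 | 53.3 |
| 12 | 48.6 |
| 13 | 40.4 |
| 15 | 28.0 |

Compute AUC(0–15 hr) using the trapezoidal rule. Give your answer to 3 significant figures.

Trapezoidal AUC_0→15:
  [0→1.5]: (440.5+334.4)/2 × 1.5 = 581.175
  [1.5→3.5]: (334.4+231.6)/2 × 2 = 566.0
  [3.5→7.5]: (231.6+111.1)/2 × 4 = 685.4
  [7.5→11.5]: (111.1+53.3)/2 × 4 = 328.8
  [11.5→12]: (53.3+48.6)/2 × 0.5 = 25.475
  [12→13]: (48.6+40.4)/2 × 1 = 44.5
  [13→15]: (40.4+28.0)/2 × 2 = 68.4
  Sum = 2299.75 ng/mL·hr

AUC = 2300 ng/mL·hr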